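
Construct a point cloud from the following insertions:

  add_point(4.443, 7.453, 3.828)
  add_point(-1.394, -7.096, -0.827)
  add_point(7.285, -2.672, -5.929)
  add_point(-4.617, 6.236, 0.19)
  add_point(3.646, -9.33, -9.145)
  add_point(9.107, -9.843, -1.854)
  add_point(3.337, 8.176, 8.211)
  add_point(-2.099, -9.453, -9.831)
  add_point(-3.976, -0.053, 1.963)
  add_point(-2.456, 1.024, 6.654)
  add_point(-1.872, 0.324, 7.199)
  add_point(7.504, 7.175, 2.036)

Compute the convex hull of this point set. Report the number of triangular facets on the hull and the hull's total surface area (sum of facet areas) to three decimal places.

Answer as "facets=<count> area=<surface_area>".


facets=20 area=750.881

Extreme-point indices: [0, 1, 2, 3, 4, 5, 6, 7, 8, 9, 10, 11] — 12 of 12 on the boundary.

Area of each hull facet:
  f1: (p10, p6, p5) → 81.3306
  f2: (p2, p7, p3) → 97.2462
  f3: (p8, p7, p3) → 45.8356
  f4: (p9, p6, p3) → 39.3661
  f5: (p9, p10, p6) → 4.9420
  f6: (p9, p8, p3) → 16.5213
  f7: (p9, p8, p10) → 2.3184
  f8: (p4, p7, p5) → 19.1661
  f9: (p4, p2, p5) → 31.8632
  f10: (p4, p2, p7) → 20.6264
  f11: (p11, p6, p5) → 61.4074
  f12: (p11, p2, p5) → 50.0562
  f13: (p11, p2, p3) → 76.7365
  f14: (p1, p8, p7) → 31.5778
  f15: (p1, p8, p10) → 21.8449
  f16: (p1, p7, p5) → 50.7135
  f17: (p1, p10, p5) → 57.2214
  f18: (p0, p6, p3) → 22.2615
  f19: (p0, p11, p3) → 14.0495
  f20: (p0, p11, p6) → 5.7962
Σ area = 750.881

Check V−E+F: 12 − 30 + 20 = 2.


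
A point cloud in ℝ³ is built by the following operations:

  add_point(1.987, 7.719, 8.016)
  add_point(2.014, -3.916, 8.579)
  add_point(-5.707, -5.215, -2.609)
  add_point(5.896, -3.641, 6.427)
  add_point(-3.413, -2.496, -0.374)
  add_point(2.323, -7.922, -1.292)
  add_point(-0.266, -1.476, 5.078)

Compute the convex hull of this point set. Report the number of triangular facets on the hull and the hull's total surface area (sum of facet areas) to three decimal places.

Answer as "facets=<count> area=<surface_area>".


facets=8 area=301.481

Points on the hull: [0, 1, 2, 3, 4, 5] (6 of 7).

Facet areas (half cross-product norm):
  f1: (p1, p0, p2) → 79.4175
  f2: (p1, p0, p3) → 25.8117
  f3: (p5, p0, p3) → 52.7109
  f4: (p5, p1, p2) → 45.6972
  f5: (p5, p1, p3) → 21.1591
  f6: (p4, p0, p2) → 5.6589
  f7: (p4, p5, p2) → 16.5980
  f8: (p4, p5, p0) → 54.4279
Σ area = 301.481

Euler characteristic 6−12+8 = 2 ✓


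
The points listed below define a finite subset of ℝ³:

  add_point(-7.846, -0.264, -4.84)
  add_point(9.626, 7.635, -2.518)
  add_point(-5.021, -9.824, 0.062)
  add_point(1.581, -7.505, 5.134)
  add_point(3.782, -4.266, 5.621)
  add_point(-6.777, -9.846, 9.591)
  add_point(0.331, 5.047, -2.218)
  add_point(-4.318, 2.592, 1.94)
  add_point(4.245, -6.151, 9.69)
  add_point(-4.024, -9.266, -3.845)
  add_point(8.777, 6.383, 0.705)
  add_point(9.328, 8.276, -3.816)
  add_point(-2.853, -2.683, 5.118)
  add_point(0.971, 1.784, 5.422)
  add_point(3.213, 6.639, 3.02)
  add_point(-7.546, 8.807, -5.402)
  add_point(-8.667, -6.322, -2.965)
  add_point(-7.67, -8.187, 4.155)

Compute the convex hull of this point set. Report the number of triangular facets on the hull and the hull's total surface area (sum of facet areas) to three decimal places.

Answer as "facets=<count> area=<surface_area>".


facets=26 area=935.121

Points on the hull: [0, 1, 2, 3, 5, 7, 8, 9, 10, 11, 13, 14, 15, 16, 17] (15 of 18).

Triangle areas on the boundary:
  f1: (p9, p3, p1) → 100.7184
  f2: (p17, p15, p16) → 52.5550
  f3: (p17, p5, p16) → 0.9595
  f4: (p17, p5, p15) → 39.2981
  f5: (p0, p15, p16) → 7.3614
  f6: (p0, p9, p16) → 16.6915
  f7: (p11, p9, p1) → 15.8857
  f8: (p11, p14, p1) → 5.5680
  f9: (p11, p14, p15) → 64.4036
  f10: (p11, p0, p15) → 77.0958
  f11: (p11, p0, p9) → 94.2686
  f12: (p2, p3, p5) → 37.6376
  f13: (p2, p9, p3) → 16.5457
  f14: (p2, p5, p16) → 26.2327
  f15: (p2, p9, p16) → 10.8672
  f16: (p7, p5, p15) → 41.2800
  f17: (p7, p14, p15) → 43.5746
  f18: (p10, p14, p1) → 8.9502
  f19: (p13, p7, p5) → 45.7580
  f20: (p13, p7, p14) → 18.7103
  f21: (p8, p10, p14) → 43.4964
  f22: (p8, p13, p14) → 18.9828
  f23: (p8, p3, p1) → 51.0261
  f24: (p8, p10, p1) → 15.1902
  f25: (p8, p3, p5) → 26.4573
  f26: (p8, p13, p5) → 55.6063
Σ area = 935.121

Euler: V−E+F = 15−39+26 = 2.


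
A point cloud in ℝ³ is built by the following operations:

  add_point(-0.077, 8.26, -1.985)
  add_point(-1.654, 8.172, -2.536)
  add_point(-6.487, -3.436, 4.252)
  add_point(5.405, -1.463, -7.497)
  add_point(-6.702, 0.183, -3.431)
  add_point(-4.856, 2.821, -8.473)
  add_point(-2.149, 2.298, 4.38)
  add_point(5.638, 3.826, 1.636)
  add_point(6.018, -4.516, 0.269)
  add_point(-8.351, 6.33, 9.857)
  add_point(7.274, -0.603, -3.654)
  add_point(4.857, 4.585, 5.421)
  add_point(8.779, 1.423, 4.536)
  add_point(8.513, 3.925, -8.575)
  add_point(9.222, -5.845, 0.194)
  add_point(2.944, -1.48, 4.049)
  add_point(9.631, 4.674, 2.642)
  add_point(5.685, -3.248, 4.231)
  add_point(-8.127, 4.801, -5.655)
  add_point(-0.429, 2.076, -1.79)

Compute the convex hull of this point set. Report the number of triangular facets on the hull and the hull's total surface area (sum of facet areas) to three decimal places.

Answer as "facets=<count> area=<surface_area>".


facets=24 area=888.546

Points on the hull: [0, 1, 2, 3, 4, 5, 9, 11, 12, 13, 14, 16, 17, 18] (14 of 20).

Triangle areas on the boundary:
  f1: (p13, p14, p16) → 58.3680
  f2: (p12, p14, p16) → 14.5242
  f3: (p0, p16, p9) → 82.0856
  f4: (p0, p13, p16) → 56.5558
  f5: (p3, p13, p14) → 28.7301
  f6: (p3, p5, p13) → 35.0184
  f7: (p3, p2, p14) → 76.5755
  f8: (p11, p16, p9) → 9.4733
  f9: (p11, p12, p9) → 18.7603
  f10: (p11, p12, p16) → 9.5090
  f11: (p1, p0, p9) → 11.7218
  f12: (p1, p5, p13) → 52.5038
  f13: (p1, p0, p13) → 8.5102
  f14: (p18, p2, p9) → 72.7867
  f15: (p18, p1, p9) → 56.1128
  f16: (p18, p1, p5) → 18.6317
  f17: (p17, p12, p14) → 16.6844
  f18: (p17, p2, p14) → 29.3669
  f19: (p17, p12, p9) → 50.1954
  f20: (p17, p2, p9) → 68.6744
  f21: (p4, p3, p5) → 33.3602
  f22: (p4, p3, p2) → 53.5100
  f23: (p4, p18, p5) → 12.0595
  f24: (p4, p18, p2) → 14.8277
Σ area = 888.546

Euler characteristic 14−36+24 = 2 ✓


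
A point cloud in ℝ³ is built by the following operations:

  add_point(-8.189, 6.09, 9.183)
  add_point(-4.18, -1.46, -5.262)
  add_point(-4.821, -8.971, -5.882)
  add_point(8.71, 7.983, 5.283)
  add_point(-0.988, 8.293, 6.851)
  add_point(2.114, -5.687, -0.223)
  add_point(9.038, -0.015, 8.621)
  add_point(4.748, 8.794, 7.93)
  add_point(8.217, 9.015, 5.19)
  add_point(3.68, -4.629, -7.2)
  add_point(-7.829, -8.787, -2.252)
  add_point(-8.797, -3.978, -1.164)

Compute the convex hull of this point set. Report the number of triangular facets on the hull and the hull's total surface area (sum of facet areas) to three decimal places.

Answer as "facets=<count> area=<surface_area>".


Extreme-point indices: [0, 1, 2, 3, 4, 5, 6, 7, 8, 9, 10, 11] — 12 of 12 on the boundary.

Per-facet area ½‖(b−a)×(c−a)‖:
  f1: (p10, p0, p11) → 21.0970
  f2: (p10, p0, p6) → 163.6021
  f3: (p7, p0, p6) → 63.3539
  f4: (p7, p4, p0) → 11.6324
  f5: (p7, p4, p8) → 9.7660
  f6: (p3, p9, p6) → 74.6256
  f7: (p3, p9, p8) → 9.4874
  f8: (p3, p7, p6) → 20.9530
  f9: (p3, p7, p8) → 2.4642
  f10: (p5, p9, p6) → 39.5610
  f11: (p5, p10, p6) → 41.6312
  f12: (p1, p9, p8) → 80.9776
  f13: (p1, p4, p8) → 74.0208
  f14: (p1, p0, p11) → 47.6397
  f15: (p1, p4, p0) → 62.0477
  f16: (p2, p5, p9) → 32.0830
  f17: (p2, p5, p10) → 22.4906
  f18: (p2, p1, p9) → 31.3258
  f19: (p2, p10, p11) → 11.2024
  f20: (p2, p1, p11) → 23.2881
Σ area = 843.250

Check V−E+F: 12 − 30 + 20 = 2.

facets=20 area=843.250


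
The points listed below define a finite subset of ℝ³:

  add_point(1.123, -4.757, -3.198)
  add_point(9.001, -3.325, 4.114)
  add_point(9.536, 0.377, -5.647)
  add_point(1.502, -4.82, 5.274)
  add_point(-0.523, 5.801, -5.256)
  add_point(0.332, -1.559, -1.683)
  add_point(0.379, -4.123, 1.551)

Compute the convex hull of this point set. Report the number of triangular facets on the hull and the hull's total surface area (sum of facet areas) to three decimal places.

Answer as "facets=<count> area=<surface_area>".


Extreme-point indices: [0, 1, 2, 3, 4, 5, 6] — 7 of 7 on the boundary.

Facet areas (half cross-product norm):
  f1: (p0, p2, p4) → 50.3782
  f2: (p1, p2, p4) → 59.5170
  f3: (p1, p3, p4) → 58.0057
  f4: (p1, p0, p2) → 47.4905
  f5: (p1, p0, p3) → 32.6035
  f6: (p6, p3, p4) → 17.0731
  f7: (p6, p0, p3) → 4.9460
  f8: (p5, p0, p4) → 11.5784
  f9: (p5, p6, p4) → 7.4919
  f10: (p5, p6, p0) → 7.2945
Σ area = 296.379

Euler characteristic 7−15+10 = 2 ✓

facets=10 area=296.379


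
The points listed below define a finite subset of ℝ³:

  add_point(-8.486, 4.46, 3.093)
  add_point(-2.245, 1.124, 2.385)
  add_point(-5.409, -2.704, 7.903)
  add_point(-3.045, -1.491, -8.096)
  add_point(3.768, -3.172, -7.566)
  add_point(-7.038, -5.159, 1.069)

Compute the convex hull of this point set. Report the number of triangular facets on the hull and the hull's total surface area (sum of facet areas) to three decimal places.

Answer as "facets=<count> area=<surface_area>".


facets=8 area=308.931

6 of the 6 inputs are extreme points: [0, 1, 2, 3, 4, 5].

Triangle areas on the boundary:
  f1: (p2, p5, p0) → 32.5434
  f2: (p2, p5, p4) → 48.6852
  f3: (p3, p4, p0) → 43.9525
  f4: (p3, p5, p0) → 52.6173
  f5: (p3, p5, p4) → 36.5853
  f6: (p1, p4, p0) → 32.7917
  f7: (p1, p2, p0) → 25.8320
  f8: (p1, p2, p4) → 35.9241
Σ area = 308.931

Euler: V−E+F = 6−12+8 = 2.


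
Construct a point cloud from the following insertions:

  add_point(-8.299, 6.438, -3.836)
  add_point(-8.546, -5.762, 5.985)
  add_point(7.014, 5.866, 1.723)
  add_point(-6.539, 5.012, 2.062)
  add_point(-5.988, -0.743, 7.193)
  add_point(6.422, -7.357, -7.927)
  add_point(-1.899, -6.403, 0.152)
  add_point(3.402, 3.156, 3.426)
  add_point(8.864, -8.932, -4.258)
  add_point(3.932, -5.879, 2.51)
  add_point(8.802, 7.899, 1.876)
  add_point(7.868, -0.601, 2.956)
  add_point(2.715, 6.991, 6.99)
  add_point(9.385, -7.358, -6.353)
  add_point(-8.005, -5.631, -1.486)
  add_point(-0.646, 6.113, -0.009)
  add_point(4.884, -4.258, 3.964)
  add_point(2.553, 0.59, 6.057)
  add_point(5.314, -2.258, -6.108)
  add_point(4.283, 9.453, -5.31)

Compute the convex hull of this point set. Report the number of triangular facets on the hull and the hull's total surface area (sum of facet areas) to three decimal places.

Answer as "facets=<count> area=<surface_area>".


facets=26 area=990.461

Points on the hull: [0, 1, 3, 4, 5, 8, 9, 10, 11, 12, 13, 14, 16, 17, 19] (15 of 20).

Area of each hull facet:
  f1: (p10, p19, p13) → 73.0228
  f2: (p14, p0, p1) → 45.0830
  f3: (p5, p19, p13) → 28.7425
  f4: (p5, p0, p19) → 111.1947
  f5: (p5, p14, p0) → 97.6122
  f6: (p3, p4, p1) → 19.5615
  f7: (p3, p0, p1) → 32.3491
  f8: (p9, p16, p1) → 15.0303
  f9: (p17, p4, p1) → 21.1259
  f10: (p17, p16, p1) → 36.8205
  f11: (p11, p17, p16) → 13.2385
  f12: (p8, p11, p16) → 24.7141
  f13: (p8, p9, p16) → 9.3120
  f14: (p8, p10, p13) → 22.9426
  f15: (p8, p11, p10) → 36.1954
  f16: (p8, p9, p1) → 38.8425
  f17: (p8, p5, p13) → 4.3951
  f18: (p8, p14, p1) → 63.5405
  f19: (p8, p5, p14) → 36.4981
  f20: (p12, p11, p10) → 33.1603
  f21: (p12, p11, p17) → 19.6950
  f22: (p12, p17, p4) → 27.8582
  f23: (p12, p3, p4) → 40.1282
  f24: (p12, p10, p19) → 34.1140
  f25: (p12, p0, p19) → 79.1336
  f26: (p12, p3, p0) → 26.1501
Σ area = 990.461

Euler characteristic 15−39+26 = 2 ✓


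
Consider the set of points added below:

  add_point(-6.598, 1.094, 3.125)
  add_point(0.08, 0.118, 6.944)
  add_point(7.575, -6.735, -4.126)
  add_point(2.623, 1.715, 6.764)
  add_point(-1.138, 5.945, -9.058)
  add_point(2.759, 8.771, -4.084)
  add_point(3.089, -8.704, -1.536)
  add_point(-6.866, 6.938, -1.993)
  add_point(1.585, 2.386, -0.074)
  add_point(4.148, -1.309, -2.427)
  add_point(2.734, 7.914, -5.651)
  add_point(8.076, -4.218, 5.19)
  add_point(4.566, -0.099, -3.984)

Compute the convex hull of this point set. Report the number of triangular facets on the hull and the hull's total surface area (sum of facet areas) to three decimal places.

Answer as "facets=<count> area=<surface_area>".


Extreme-point indices: [0, 1, 2, 3, 4, 5, 6, 7, 10, 11] — 10 of 13 on the boundary.

Triangle areas on the boundary:
  f1: (p4, p5, p7) → 30.6867
  f2: (p4, p6, p7) → 77.4416
  f3: (p3, p5, p7) → 62.1438
  f4: (p3, p5, p11) → 51.7504
  f5: (p1, p6, p11) → 43.7859
  f6: (p1, p3, p11) → 12.1265
  f7: (p10, p4, p5) → 3.4096
  f8: (p2, p4, p6) → 44.7605
  f9: (p2, p6, p11) → 25.4018
  f10: (p2, p10, p4) → 42.7236
  f11: (p2, p5, p11) → 76.2346
  f12: (p2, p10, p5) → 12.9034
  f13: (p0, p6, p7) → 53.5869
  f14: (p0, p1, p6) → 48.8239
  f15: (p0, p3, p7) → 37.6014
  f16: (p0, p1, p3) → 9.0420
Σ area = 632.423

Euler: V−E+F = 10−24+16 = 2.

facets=16 area=632.423


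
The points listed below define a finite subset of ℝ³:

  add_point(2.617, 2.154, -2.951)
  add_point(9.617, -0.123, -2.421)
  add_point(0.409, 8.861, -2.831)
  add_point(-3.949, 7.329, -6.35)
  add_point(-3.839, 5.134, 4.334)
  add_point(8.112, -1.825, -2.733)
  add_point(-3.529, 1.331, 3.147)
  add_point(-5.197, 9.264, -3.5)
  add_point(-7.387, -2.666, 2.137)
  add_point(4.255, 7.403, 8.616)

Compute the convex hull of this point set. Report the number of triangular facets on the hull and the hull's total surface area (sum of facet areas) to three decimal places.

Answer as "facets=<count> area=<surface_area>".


Extreme-point indices: [1, 2, 3, 4, 5, 7, 8, 9] — 8 of 10 on the boundary.

Per-facet area ½‖(b−a)×(c−a)‖:
  f1: (p3, p7, p8) → 24.4089
  f2: (p4, p7, p8) → 39.3002
  f3: (p4, p9, p8) → 31.0170
  f4: (p4, p9, p7) → 38.4297
  f5: (p2, p9, p1) → 73.6204
  f6: (p2, p9, p7) → 31.0304
  f7: (p2, p3, p1) → 34.6896
  f8: (p2, p3, p7) → 9.9452
  f9: (p5, p3, p8) → 97.4861
  f10: (p5, p3, p1) → 17.7542
  f11: (p5, p9, p8) → 110.7340
  f12: (p5, p9, p1) → 15.9904
Σ area = 524.406

Check V−E+F: 8 − 18 + 12 = 2.

facets=12 area=524.406


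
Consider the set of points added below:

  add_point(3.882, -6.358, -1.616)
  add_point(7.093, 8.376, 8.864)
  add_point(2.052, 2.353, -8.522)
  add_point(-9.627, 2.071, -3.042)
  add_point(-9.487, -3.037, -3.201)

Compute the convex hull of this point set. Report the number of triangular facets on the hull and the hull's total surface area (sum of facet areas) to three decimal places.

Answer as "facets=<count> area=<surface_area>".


facets=6 area=506.129

Extreme-point indices: [0, 1, 2, 3, 4] — 5 of 5 on the boundary.

Per-facet area ½‖(b−a)×(c−a)‖:
  f1: (p2, p1, p3) → 121.8590
  f2: (p2, p0, p1) → 100.3654
  f3: (p4, p1, p3) → 52.5406
  f4: (p4, p0, p1) → 127.2080
  f5: (p4, p2, p3) → 32.9804
  f6: (p4, p2, p0) → 71.1759
Σ area = 506.129

Check V−E+F: 5 − 9 + 6 = 2.


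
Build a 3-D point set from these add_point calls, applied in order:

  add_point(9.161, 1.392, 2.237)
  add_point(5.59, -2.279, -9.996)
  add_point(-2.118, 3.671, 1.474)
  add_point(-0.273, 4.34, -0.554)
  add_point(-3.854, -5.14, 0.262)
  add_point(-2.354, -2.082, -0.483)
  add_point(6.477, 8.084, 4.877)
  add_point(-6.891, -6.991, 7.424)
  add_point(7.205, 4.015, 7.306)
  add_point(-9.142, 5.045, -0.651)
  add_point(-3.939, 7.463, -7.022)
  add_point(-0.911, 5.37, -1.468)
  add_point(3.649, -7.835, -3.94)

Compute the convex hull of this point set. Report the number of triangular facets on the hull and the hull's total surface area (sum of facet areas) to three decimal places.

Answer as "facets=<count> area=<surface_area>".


facets=14 area=840.290

Hull vertices (9/13): indices [0, 1, 4, 6, 7, 8, 9, 10, 12].

Triangle areas on the boundary:
  f1: (p6, p7, p9) → 121.6315
  f2: (p6, p1, p0) → 45.0938
  f3: (p4, p7, p9) → 45.7915
  f4: (p8, p7, p0) → 53.9492
  f5: (p8, p6, p0) → 14.4628
  f6: (p8, p6, p7) → 39.1809
  f7: (p10, p6, p9) → 67.0943
  f8: (p10, p6, p1) → 106.5199
  f9: (p10, p4, p9) → 49.3291
  f10: (p10, p4, p1) → 87.8021
  f11: (p12, p4, p7) → 26.9233
  f12: (p12, p4, p1) → 35.9330
  f13: (p12, p7, p0) → 95.6970
  f14: (p12, p1, p0) → 50.8818
Σ area = 840.290

Euler: V−E+F = 9−21+14 = 2.


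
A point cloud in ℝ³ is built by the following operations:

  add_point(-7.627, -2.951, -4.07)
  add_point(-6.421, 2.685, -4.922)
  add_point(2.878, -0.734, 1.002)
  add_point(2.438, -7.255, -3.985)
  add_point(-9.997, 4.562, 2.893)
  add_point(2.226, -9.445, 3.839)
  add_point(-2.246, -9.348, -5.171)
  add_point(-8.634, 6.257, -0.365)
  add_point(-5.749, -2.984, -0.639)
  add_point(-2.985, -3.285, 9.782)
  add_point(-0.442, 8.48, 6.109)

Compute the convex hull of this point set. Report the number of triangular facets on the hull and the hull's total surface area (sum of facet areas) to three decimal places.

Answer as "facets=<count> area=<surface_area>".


facets=16 area=638.439

Extreme-point indices: [0, 1, 2, 3, 4, 5, 6, 7, 9, 10] — 10 of 11 on the boundary.

Per-facet area ½‖(b−a)×(c−a)‖:
  f1: (p5, p9, p6) → 48.1727
  f2: (p10, p1, p2) → 61.6958
  f3: (p10, p9, p4) → 61.4339
  f4: (p10, p5, p2) → 39.5134
  f5: (p10, p5, p9) → 60.2195
  f6: (p0, p1, p6) → 19.9603
  f7: (p0, p9, p4) → 64.6654
  f8: (p0, p9, p6) → 61.3176
  f9: (p3, p1, p2) → 47.1109
  f10: (p3, p1, p6) → 33.4089
  f11: (p3, p5, p2) → 31.0532
  f12: (p3, p5, p6) → 21.3180
  f13: (p7, p10, p4) → 20.6814
  f14: (p7, p10, p1) → 31.6456
  f15: (p7, p0, p4) → 19.5103
  f16: (p7, p0, p1) → 16.7319
Σ area = 638.439

Check V−E+F: 10 − 24 + 16 = 2.


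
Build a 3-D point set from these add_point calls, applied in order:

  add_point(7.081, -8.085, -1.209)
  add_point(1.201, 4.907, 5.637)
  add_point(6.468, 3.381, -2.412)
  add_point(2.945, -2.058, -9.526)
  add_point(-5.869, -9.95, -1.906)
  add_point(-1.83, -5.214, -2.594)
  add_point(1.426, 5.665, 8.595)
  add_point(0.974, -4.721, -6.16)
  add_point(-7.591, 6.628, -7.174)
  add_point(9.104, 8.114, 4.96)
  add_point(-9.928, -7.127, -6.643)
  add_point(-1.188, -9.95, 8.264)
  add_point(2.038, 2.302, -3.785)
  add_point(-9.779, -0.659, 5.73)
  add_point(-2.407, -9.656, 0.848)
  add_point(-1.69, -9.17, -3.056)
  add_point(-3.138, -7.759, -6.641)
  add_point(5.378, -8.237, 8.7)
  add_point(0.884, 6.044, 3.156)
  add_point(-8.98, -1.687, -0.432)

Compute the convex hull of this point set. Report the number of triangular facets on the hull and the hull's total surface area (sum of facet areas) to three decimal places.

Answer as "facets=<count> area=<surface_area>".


facets=24 area=1183.281

Points on the hull: [0, 2, 3, 4, 6, 8, 9, 10, 11, 13, 14, 15, 16, 17] (14 of 20).

Per-facet area ½‖(b−a)×(c−a)‖:
  f1: (p0, p17, p9) → 83.2839
  f2: (p11, p0, p17) → 34.0013
  f3: (p6, p17, p9) → 63.8574
  f4: (p6, p11, p17) → 49.1271
  f5: (p6, p11, p13) → 82.0586
  f6: (p8, p6, p9) → 80.2688
  f7: (p8, p6, p13) → 97.2875
  f8: (p8, p3, p10) → 84.6531
  f9: (p8, p13, p10) → 88.2569
  f10: (p16, p3, p10) → 23.4433
  f11: (p16, p0, p3) → 45.9348
  f12: (p2, p8, p9) → 63.4379
  f13: (p2, p8, p3) → 65.3016
  f14: (p2, p0, p9) → 48.0598
  f15: (p2, p0, p3) → 49.1833
  f16: (p4, p16, p10) → 18.1563
  f17: (p4, p13, p10) → 43.1929
  f18: (p4, p11, p13) → 64.2676
  f19: (p14, p11, p0) → 36.9264
  f20: (p14, p4, p0) → 16.8596
  f21: (p14, p4, p11) → 11.2792
  f22: (p15, p16, p0) → 16.3126
  f23: (p15, p4, p0) → 9.0771
  f24: (p15, p4, p16) → 9.0535
Σ area = 1183.281

Euler: V−E+F = 14−36+24 = 2.


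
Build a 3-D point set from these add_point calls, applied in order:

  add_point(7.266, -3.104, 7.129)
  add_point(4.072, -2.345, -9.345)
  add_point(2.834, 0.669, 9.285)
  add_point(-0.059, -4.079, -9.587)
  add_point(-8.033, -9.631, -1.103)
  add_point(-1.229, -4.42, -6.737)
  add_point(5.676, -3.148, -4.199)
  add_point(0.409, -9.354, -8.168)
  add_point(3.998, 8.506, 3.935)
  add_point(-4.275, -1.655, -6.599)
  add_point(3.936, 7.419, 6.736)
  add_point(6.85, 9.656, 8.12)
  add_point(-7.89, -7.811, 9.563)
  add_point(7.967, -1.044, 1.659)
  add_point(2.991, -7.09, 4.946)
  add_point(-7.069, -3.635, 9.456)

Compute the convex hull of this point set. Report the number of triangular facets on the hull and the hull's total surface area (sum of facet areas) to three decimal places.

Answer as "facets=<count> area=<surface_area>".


Extreme-point indices: [0, 1, 2, 3, 4, 6, 7, 8, 9, 11, 12, 13, 14, 15] — 14 of 16 on the boundary.

Area of each hull facet:
  f1: (p7, p3, p4) → 29.9501
  f2: (p9, p3, p4) → 28.9373
  f3: (p0, p11, p13) → 36.2607
  f4: (p1, p7, p3) → 11.8098
  f5: (p1, p11, p13) → 61.6802
  f6: (p1, p9, p3) → 11.1784
  f7: (p15, p12, p4) → 22.7984
  f8: (p15, p9, p4) → 63.1919
  f9: (p2, p0, p11) → 30.0017
  f10: (p2, p0, p12) → 41.6649
  f11: (p2, p15, p11) → 36.3064
  f12: (p2, p15, p12) → 18.9167
  f13: (p14, p0, p12) → 31.2801
  f14: (p14, p0, p7) → 34.5806
  f15: (p14, p12, p4) → 59.7284
  f16: (p14, p7, p4) → 65.8633
  f17: (p6, p1, p13) → 8.2785
  f18: (p6, p1, p7) → 21.5921
  f19: (p6, p0, p13) → 14.5190
  f20: (p6, p0, p7) → 44.3206
  f21: (p8, p1, p11) → 28.8506
  f22: (p8, p1, p9) → 72.2190
  f23: (p8, p15, p11) → 43.5843
  f24: (p8, p15, p9) → 122.8048
Σ area = 940.318

Euler characteristic 14−36+24 = 2 ✓

facets=24 area=940.318


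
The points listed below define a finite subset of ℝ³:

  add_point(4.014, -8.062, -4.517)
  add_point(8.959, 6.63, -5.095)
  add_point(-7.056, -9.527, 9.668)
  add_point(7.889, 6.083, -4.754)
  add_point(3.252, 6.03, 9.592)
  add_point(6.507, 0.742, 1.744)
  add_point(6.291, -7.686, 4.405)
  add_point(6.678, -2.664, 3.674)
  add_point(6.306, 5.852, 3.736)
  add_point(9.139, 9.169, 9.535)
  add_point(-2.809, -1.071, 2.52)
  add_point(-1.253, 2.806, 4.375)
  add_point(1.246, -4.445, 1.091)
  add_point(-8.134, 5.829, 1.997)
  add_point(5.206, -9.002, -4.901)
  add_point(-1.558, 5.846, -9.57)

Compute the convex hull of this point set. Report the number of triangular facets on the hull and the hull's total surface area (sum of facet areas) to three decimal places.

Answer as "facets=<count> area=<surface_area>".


Extreme-point indices: [0, 1, 2, 4, 6, 9, 13, 14, 15] — 9 of 16 on the boundary.

Facet areas (half cross-product norm):
  f1: (p15, p9, p13) → 126.6450
  f2: (p15, p2, p13) → 106.8440
  f3: (p4, p9, p13) → 30.9061
  f4: (p4, p2, p13) → 112.7783
  f5: (p4, p2, p9) → 29.6155
  f6: (p6, p2, p9) → 127.3542
  f7: (p6, p14, p2) → 66.5201
  f8: (p1, p15, p9) → 77.6729
  f9: (p1, p14, p15) → 88.5136
  f10: (p1, p6, p9) → 118.5638
  f11: (p1, p6, p14) → 75.1920
  f12: (p0, p15, p2) → 141.9138
  f13: (p0, p14, p2) → 11.1915
  f14: (p0, p14, p15) → 8.6177
Σ area = 1122.329

Check V−E+F: 9 − 21 + 14 = 2.

facets=14 area=1122.329


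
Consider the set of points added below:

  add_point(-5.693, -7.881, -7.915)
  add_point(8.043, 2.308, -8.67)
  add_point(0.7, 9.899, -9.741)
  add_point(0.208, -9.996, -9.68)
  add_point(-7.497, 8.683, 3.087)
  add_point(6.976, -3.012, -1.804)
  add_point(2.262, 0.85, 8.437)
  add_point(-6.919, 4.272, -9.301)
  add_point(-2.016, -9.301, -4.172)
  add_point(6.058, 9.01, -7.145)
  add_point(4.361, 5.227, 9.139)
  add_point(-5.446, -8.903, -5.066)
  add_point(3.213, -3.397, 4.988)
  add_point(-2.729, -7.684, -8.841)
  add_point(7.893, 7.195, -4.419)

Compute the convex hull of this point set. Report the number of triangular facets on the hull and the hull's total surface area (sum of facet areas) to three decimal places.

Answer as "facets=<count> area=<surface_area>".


facets=24 area=1058.037

Hull vertices (14/15): indices [0, 1, 2, 3, 4, 5, 6, 7, 8, 9, 10, 11, 12, 14].

Triangle areas on the boundary:
  f1: (p5, p3, p1) → 54.5431
  f2: (p5, p14, p1) → 28.2995
  f3: (p5, p14, p10) → 68.8040
  f4: (p2, p3, p1) → 75.6350
  f5: (p2, p7, p3) → 74.5246
  f6: (p2, p7, p4) → 61.9527
  f7: (p0, p7, p3) → 37.0110
  f8: (p0, p11, p3) → 9.8632
  f9: (p0, p7, p4) → 78.7435
  f10: (p0, p11, p4) → 29.5018
  f11: (p12, p5, p10) → 36.0338
  f12: (p12, p5, p3) → 46.9673
  f13: (p9, p14, p1) → 12.0994
  f14: (p9, p2, p1) → 20.5858
  f15: (p9, p14, p10) → 20.3806
  f16: (p9, p10, p4) → 106.1190
  f17: (p9, p2, p4) → 45.7183
  f18: (p6, p10, p4) → 32.9954
  f19: (p6, p12, p10) → 9.7506
  f20: (p6, p11, p4) → 119.7313
  f21: (p6, p12, p11) → 31.1507
  f22: (p8, p11, p3) → 10.5613
  f23: (p8, p12, p3) → 29.0819
  f24: (p8, p12, p11) → 17.9833
Σ area = 1058.037

Euler characteristic 14−36+24 = 2 ✓


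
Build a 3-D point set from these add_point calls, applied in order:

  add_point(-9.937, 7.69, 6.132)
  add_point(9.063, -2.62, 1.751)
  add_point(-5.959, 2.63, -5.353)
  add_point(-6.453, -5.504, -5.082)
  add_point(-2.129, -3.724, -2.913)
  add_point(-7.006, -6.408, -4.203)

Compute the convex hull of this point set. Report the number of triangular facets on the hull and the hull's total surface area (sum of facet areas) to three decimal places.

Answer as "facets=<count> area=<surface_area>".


facets=6 area=409.286

Extreme-point indices: [0, 1, 2, 3, 5] — 5 of 6 on the boundary.

Facet areas (half cross-product norm):
  f1: (p5, p1, p0) → 151.7908
  f2: (p2, p1, p0) → 114.6921
  f3: (p2, p5, p0) → 58.6809
  f4: (p3, p5, p1) → 11.5521
  f5: (p3, p2, p1) → 68.5651
  f6: (p3, p2, p5) → 4.0054
Σ area = 409.286

Euler characteristic 5−9+6 = 2 ✓


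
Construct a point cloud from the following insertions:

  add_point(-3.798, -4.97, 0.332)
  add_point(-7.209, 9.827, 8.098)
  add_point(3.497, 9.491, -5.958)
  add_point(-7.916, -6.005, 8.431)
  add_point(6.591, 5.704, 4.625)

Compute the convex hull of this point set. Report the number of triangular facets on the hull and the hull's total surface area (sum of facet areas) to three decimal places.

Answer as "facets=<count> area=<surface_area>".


facets=6 area=560.750

Hull vertices (5/5): indices [0, 1, 2, 3, 4].

Per-facet area ½‖(b−a)×(c−a)‖:
  f1: (p1, p4, p3) → 114.2335
  f2: (p2, p1, p4) → 85.6863
  f3: (p0, p4, p3) → 70.2334
  f4: (p0, p2, p4) → 88.4295
  f5: (p0, p1, p3) → 71.6373
  f6: (p0, p2, p1) → 130.5304
Σ area = 560.750

Euler: V−E+F = 5−9+6 = 2.


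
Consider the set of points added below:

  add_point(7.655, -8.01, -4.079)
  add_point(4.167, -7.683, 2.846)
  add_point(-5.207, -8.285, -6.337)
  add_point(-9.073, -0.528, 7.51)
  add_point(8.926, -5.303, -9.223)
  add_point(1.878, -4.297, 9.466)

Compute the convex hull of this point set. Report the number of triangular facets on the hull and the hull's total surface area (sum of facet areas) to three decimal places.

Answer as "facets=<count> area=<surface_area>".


facets=8 area=500.426

Extreme-point indices: [0, 1, 2, 3, 4, 5] — 6 of 6 on the boundary.

Facet areas (half cross-product norm):
  f1: (p2, p4, p3) → 114.8805
  f2: (p5, p4, p3) → 115.3304
  f3: (p5, p2, p3) → 93.3209
  f4: (p0, p2, p4) → 38.7625
  f5: (p0, p5, p4) → 30.3338
  f6: (p1, p5, p2) → 46.7260
  f7: (p1, p0, p2) → 48.5449
  f8: (p1, p0, p5) → 12.5275
Σ area = 500.426

Euler: V−E+F = 6−12+8 = 2.


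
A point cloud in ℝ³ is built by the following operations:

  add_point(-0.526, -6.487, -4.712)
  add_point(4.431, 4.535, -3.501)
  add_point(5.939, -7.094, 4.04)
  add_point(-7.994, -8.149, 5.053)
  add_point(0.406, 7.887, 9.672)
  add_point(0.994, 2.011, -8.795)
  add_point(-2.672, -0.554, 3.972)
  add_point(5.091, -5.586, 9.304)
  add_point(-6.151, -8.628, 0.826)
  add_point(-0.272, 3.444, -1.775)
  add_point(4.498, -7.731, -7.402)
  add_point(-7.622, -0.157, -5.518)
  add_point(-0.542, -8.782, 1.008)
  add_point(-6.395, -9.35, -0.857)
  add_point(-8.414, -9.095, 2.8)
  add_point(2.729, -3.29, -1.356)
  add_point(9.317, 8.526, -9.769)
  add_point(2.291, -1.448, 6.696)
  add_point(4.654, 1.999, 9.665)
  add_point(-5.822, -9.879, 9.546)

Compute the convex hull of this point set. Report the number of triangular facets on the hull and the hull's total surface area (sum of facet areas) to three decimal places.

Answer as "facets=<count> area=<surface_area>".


13 of the 20 inputs are extreme points: [2, 3, 4, 5, 7, 10, 11, 12, 13, 14, 16, 18, 19].

Facet areas (half cross-product norm):
  f1: (p11, p4, p16) → 170.9872
  f2: (p3, p19, p14) → 4.5598
  f3: (p3, p19, p4) → 49.0176
  f4: (p3, p11, p14) → 14.3285
  f5: (p3, p11, p4) → 116.7780
  f6: (p13, p19, p14) → 11.7841
  f7: (p13, p10, p19) → 59.0110
  f8: (p13, p11, p14) → 20.8427
  f9: (p13, p11, p10) → 64.5301
  f10: (p5, p10, p16) → 52.4950
  f11: (p5, p11, p16) → 23.3314
  f12: (p5, p11, p10) → 49.4101
  f13: (p2, p7, p19) → 32.4335
  f14: (p2, p10, p16) → 98.7501
  f15: (p2, p7, p16) → 52.4214
  f16: (p18, p4, p16) → 75.7615
  f17: (p18, p7, p16) → 77.3567
  f18: (p18, p19, p4) → 56.0718
  f19: (p18, p7, p19) → 42.4028
  f20: (p12, p10, p19) → 0.6982
  f21: (p12, p2, p19) → 36.7690
  f22: (p12, p2, p10) → 35.9694
Σ area = 1145.710

Check V−E+F: 13 − 33 + 22 = 2.

facets=22 area=1145.710


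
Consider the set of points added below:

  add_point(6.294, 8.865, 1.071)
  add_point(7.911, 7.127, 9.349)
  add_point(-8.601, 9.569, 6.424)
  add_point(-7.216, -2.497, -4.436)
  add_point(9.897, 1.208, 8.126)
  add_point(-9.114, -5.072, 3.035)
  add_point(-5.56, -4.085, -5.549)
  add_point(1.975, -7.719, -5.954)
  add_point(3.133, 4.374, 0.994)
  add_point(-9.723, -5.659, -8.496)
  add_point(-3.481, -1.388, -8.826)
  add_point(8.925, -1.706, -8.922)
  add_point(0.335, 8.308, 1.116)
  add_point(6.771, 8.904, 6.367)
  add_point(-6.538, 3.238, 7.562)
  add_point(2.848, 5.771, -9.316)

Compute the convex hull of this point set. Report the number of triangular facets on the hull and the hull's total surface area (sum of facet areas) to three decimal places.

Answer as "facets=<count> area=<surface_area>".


12 of the 16 inputs are extreme points: [0, 1, 2, 4, 5, 7, 9, 10, 11, 13, 14, 15].

Area of each hull facet:
  f1: (p15, p2, p9) → 158.8412
  f2: (p5, p2, p9) → 83.5514
  f3: (p10, p15, p9) → 8.8420
  f4: (p10, p11, p9) → 27.5422
  f5: (p10, p11, p15) → 45.4979
  f6: (p14, p5, p4) → 80.0351
  f7: (p14, p5, p2) → 25.5589
  f8: (p7, p11, p4) → 82.6046
  f9: (p7, p5, p4) → 130.3100
  f10: (p7, p11, p9) → 49.9882
  f11: (p7, p5, p9) → 67.9766
  f12: (p1, p13, p2) → 26.5371
  f13: (p1, p14, p4) → 47.9041
  f14: (p1, p14, p2) → 50.7706
  f15: (p1, p11, p4) → 52.0508
  f16: (p0, p15, p2) → 90.0327
  f17: (p0, p13, p2) → 40.7592
  f18: (p0, p11, p15) → 54.8260
  f19: (p0, p1, p11) → 56.1131
  f20: (p0, p1, p13) → 5.3119
Σ area = 1185.054

Euler characteristic 12−30+20 = 2 ✓

facets=20 area=1185.054


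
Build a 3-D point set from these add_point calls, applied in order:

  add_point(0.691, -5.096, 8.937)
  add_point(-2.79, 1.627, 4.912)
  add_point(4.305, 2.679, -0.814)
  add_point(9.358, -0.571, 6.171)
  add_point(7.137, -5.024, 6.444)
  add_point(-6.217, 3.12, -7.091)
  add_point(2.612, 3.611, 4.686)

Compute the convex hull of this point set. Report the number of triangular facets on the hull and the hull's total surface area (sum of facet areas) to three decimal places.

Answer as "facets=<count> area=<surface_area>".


facets=10 area=355.415

Hull vertices (7/7): indices [0, 1, 2, 3, 4, 5, 6].

Area of each hull facet:
  f1: (p6, p0, p3) → 37.0000
  f2: (p1, p0, p5) → 40.8652
  f3: (p1, p6, p5) → 35.6279
  f4: (p1, p6, p0) → 24.5851
  f5: (p4, p0, p5) → 66.6347
  f6: (p4, p0, p3) → 15.4259
  f7: (p2, p6, p5) → 34.7942
  f8: (p2, p6, p3) → 23.2636
  f9: (p2, p4, p5) → 54.4059
  f10: (p2, p4, p3) → 22.8127
Σ area = 355.415

Check V−E+F: 7 − 15 + 10 = 2.


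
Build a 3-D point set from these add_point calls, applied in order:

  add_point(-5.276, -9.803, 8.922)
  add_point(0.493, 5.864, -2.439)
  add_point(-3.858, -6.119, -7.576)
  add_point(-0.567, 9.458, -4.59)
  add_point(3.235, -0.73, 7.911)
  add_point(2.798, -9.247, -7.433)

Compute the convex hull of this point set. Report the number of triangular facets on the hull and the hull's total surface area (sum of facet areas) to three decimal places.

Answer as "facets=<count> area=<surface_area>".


Hull vertices (6/6): indices [0, 1, 2, 3, 4, 5].

Area of each hull facet:
  f1: (p3, p4, p0) → 96.7957
  f2: (p2, p3, p0) → 137.2438
  f3: (p5, p4, p0) → 104.5446
  f4: (p5, p2, p0) → 62.3508
  f5: (p5, p2, p3) → 58.0960
  f6: (p1, p3, p4) → 11.8701
  f7: (p1, p5, p4) → 97.3960
  f8: (p1, p5, p3) → 26.0304
Σ area = 594.327

Euler characteristic 6−12+8 = 2 ✓

facets=8 area=594.327


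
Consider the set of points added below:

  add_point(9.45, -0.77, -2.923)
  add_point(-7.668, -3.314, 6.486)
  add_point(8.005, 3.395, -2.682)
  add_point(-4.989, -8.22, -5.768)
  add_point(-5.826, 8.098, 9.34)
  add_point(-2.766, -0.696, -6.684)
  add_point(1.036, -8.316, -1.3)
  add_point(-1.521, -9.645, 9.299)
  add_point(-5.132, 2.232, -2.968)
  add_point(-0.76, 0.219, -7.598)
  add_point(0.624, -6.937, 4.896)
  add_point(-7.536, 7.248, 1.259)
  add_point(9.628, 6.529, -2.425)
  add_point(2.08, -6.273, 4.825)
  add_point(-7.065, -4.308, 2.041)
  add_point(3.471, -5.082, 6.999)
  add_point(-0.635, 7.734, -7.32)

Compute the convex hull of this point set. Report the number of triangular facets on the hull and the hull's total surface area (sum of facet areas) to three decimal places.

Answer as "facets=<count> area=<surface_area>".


13 of the 17 inputs are extreme points: [0, 1, 3, 4, 5, 6, 7, 9, 11, 12, 14, 15, 16].

Area of each hull facet:
  f1: (p7, p4, p1) → 48.3813
  f2: (p11, p4, p1) → 46.0579
  f3: (p15, p4, p12) → 126.5255
  f4: (p15, p7, p4) → 58.0637
  f5: (p14, p11, p1) → 26.3049
  f6: (p16, p4, p12) → 98.8101
  f7: (p16, p11, p4) → 35.7513
  f8: (p5, p16, p9) → 8.2918
  f9: (p0, p15, p7) → 25.3148
  f10: (p0, p6, p7) → 57.7762
  f11: (p0, p15, p12) → 43.0726
  f12: (p0, p16, p12) → 41.7773
  f13: (p0, p16, p9) → 42.3231
  f14: (p3, p6, p7) → 37.9472
  f15: (p3, p5, p9) → 7.1945
  f16: (p3, p7, p1) → 62.0294
  f17: (p3, p14, p1) → 5.3193
  f18: (p3, p14, p11) → 48.0196
  f19: (p3, p0, p9) → 52.5783
  f20: (p3, p0, p6) → 37.1198
  f21: (p3, p16, p11) → 87.8882
  f22: (p3, p5, p16) → 2.0148
Σ area = 998.561

Euler: V−E+F = 13−33+22 = 2.

facets=22 area=998.561


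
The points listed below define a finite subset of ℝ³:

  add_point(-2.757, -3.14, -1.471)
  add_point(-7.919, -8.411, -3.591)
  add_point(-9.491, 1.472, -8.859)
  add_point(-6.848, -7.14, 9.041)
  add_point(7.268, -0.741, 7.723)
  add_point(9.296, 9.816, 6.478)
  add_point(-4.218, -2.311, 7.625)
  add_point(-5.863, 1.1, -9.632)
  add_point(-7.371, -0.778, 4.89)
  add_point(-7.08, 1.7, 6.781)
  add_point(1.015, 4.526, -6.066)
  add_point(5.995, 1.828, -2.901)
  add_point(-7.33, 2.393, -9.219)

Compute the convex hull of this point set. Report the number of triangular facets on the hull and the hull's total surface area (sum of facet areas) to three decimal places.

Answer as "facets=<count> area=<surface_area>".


Points on the hull: [1, 2, 3, 4, 5, 7, 9, 10, 11, 12] (10 of 13).

Per-facet area ½‖(b−a)×(c−a)‖:
  f1: (p3, p1, p2) → 66.4503
  f2: (p9, p5, p2) → 143.4861
  f3: (p9, p3, p2) → 70.2099
  f4: (p9, p3, p5) → 76.0354
  f5: (p10, p11, p5) → 39.5099
  f6: (p7, p1, p2) → 20.9128
  f7: (p7, p11, p1) → 78.0556
  f8: (p7, p10, p11) → 20.6370
  f9: (p4, p3, p1) → 99.0346
  f10: (p4, p11, p1) → 95.1231
  f11: (p4, p3, p5) → 68.4941
  f12: (p4, p11, p5) → 56.4688
  f13: (p12, p7, p2) → 2.1232
  f14: (p12, p7, p10) → 8.2023
  f15: (p12, p5, p2) → 21.7168
  f16: (p12, p10, p5) → 41.7613
Σ area = 908.221

Check V−E+F: 10 − 24 + 16 = 2.

facets=16 area=908.221


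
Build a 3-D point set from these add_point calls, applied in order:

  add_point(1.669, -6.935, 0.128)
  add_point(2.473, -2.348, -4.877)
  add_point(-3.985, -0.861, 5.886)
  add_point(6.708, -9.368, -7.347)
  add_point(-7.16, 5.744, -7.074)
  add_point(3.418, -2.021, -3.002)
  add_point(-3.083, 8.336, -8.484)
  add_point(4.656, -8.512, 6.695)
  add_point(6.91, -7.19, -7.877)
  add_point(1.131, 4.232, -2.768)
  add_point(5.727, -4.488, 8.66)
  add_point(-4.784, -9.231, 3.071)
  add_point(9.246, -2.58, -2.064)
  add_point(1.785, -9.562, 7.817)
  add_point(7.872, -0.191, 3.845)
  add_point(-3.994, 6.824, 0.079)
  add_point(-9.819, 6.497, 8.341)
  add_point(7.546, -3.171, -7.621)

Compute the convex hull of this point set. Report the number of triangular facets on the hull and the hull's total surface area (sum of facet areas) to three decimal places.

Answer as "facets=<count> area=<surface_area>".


13 of the 18 inputs are extreme points: [3, 4, 6, 7, 8, 10, 11, 12, 13, 14, 15, 16, 17].

Facet areas (half cross-product norm):
  f1: (p11, p13, p16) → 69.9860
  f2: (p10, p13, p16) → 61.6187
  f3: (p15, p6, p16) → 22.1365
  f4: (p4, p6, p16) → 36.3119
  f5: (p4, p11, p16) → 124.8635
  f6: (p3, p11, p13) → 61.5397
  f7: (p3, p4, p11) → 136.2492
  f8: (p7, p10, p13) → 7.0507
  f9: (p7, p3, p13) → 20.6932
  f10: (p7, p10, p12) → 25.9097
  f11: (p7, p3, p12) → 51.6316
  f12: (p17, p6, p12) → 45.1105
  f13: (p14, p10, p16) → 64.2771
  f14: (p14, p15, p16) → 70.0241
  f15: (p14, p10, p12) → 19.4904
  f16: (p14, p15, p6) → 60.3780
  f17: (p14, p6, p12) → 57.5628
  f18: (p8, p17, p6) → 25.2463
  f19: (p8, p4, p6) → 46.4869
  f20: (p8, p3, p4) → 17.5590
  f21: (p8, p3, p12) → 7.9251
  f22: (p8, p17, p12) → 11.6549
Σ area = 1043.706

Check V−E+F: 13 − 33 + 22 = 2.

facets=22 area=1043.706


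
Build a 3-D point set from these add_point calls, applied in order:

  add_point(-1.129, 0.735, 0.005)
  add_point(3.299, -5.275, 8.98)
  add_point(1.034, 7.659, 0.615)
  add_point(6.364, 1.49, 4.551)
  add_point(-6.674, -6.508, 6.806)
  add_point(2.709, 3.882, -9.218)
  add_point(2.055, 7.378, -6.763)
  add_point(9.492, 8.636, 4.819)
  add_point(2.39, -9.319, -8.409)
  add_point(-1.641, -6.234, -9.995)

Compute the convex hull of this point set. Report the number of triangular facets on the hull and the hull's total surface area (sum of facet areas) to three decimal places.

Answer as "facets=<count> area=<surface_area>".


facets=12 area=821.394

Points on the hull: [1, 2, 4, 5, 6, 7, 8, 9] (8 of 10).

Per-facet area ½‖(b−a)×(c−a)‖:
  f1: (p1, p7, p4) → 73.2441
  f2: (p1, p8, p4) → 88.1626
  f3: (p1, p8, p7) → 140.9953
  f4: (p2, p7, p4) → 77.6204
  f5: (p2, p6, p4) → 59.4216
  f6: (p2, p6, p7) → 33.5261
  f7: (p9, p8, p4) → 46.5021
  f8: (p9, p6, p4) → 125.9006
  f9: (p5, p8, p7) → 104.4330
  f10: (p5, p6, p7) → 26.3898
  f11: (p5, p9, p8) → 28.6863
  f12: (p5, p9, p6) → 16.5125
Σ area = 821.394

Euler characteristic 8−18+12 = 2 ✓


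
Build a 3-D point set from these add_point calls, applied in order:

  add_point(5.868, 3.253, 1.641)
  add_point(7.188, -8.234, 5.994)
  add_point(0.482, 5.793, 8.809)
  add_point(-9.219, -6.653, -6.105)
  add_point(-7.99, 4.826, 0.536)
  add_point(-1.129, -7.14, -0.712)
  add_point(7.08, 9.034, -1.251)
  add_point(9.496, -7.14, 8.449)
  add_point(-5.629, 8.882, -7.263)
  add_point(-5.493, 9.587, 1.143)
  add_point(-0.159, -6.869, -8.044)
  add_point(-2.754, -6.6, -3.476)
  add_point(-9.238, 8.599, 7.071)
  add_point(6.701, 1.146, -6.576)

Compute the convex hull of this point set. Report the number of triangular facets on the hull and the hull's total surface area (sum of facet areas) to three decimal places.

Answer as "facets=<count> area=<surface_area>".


facets=16 area=1139.454

Points on the hull: [1, 2, 3, 6, 7, 8, 9, 10, 12, 13] (10 of 14).

Triangle areas on the boundary:
  f1: (p13, p10, p7) → 91.7255
  f2: (p6, p9, p12) → 33.6933
  f3: (p6, p13, p7) → 82.4176
  f4: (p1, p10, p7) → 13.0525
  f5: (p1, p3, p10) → 70.9770
  f6: (p1, p7, p12) → 40.8447
  f7: (p1, p3, p12) → 194.6871
  f8: (p8, p9, p12) → 17.3534
  f9: (p8, p3, p12) → 116.9464
  f10: (p8, p6, p9) → 53.2158
  f11: (p8, p6, p13) → 64.2024
  f12: (p8, p13, p10) → 76.7062
  f13: (p8, p3, p10) → 72.3940
  f14: (p2, p7, p12) → 52.4458
  f15: (p2, p6, p12) → 61.1308
  f16: (p2, p6, p7) → 97.6617
Σ area = 1139.454

Euler: V−E+F = 10−24+16 = 2.
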